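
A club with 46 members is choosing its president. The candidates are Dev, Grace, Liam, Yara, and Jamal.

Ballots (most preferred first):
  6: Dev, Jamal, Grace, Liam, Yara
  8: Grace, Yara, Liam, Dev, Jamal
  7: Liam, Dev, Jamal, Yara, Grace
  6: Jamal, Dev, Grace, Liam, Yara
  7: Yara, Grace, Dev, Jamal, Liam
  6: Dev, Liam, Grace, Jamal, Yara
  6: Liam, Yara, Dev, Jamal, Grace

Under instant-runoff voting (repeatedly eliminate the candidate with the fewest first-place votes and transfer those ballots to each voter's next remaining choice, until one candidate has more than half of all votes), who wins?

Dev

Round 1: Dev 12, Grace 8, Liam 13, Yara 7, Jamal 6. Jamal eliminated.
Round 2: Dev 18, Grace 8, Liam 13, Yara 7. Yara eliminated.
Round 3: Dev 18, Grace 15, Liam 13. Liam eliminated.
Round 4: Dev 31, Grace 15. Dev has a majority (≥24).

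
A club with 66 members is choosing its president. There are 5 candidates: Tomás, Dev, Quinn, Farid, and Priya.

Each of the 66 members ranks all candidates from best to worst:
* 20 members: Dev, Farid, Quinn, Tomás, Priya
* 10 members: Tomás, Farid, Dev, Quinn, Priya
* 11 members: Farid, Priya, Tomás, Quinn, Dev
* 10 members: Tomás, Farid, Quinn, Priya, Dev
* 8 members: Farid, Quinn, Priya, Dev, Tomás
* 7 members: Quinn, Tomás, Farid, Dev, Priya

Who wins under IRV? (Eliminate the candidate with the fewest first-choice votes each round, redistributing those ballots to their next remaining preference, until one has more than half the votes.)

Tomás

Round 1: Tomás 20, Dev 20, Quinn 7, Farid 19, Priya 0. Priya eliminated.
Round 2: Tomás 20, Dev 20, Quinn 7, Farid 19. Quinn eliminated.
Round 3: Tomás 27, Dev 20, Farid 19. Farid eliminated.
Round 4: Tomás 38, Dev 28. Tomás has a majority (≥34).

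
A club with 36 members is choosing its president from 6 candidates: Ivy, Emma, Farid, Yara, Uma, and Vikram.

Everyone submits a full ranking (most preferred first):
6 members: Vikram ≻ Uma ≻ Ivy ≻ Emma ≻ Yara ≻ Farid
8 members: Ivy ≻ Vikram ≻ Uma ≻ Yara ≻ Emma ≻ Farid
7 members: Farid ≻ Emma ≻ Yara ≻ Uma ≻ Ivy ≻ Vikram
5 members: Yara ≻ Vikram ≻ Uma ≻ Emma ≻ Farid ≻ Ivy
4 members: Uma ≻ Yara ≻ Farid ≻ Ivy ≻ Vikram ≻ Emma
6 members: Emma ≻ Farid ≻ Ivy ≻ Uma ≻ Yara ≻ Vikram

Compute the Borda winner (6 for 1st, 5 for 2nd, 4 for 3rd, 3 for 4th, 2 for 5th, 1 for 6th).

Uma

Ivy: 6×4 + 8×6 + 7×2 + 5×1 + 4×3 + 6×4 = 127
Emma: 6×3 + 8×2 + 7×5 + 5×3 + 4×1 + 6×6 = 124
Farid: 6×1 + 8×1 + 7×6 + 5×2 + 4×4 + 6×5 = 112
Yara: 6×2 + 8×3 + 7×4 + 5×6 + 4×5 + 6×2 = 126
Uma: 6×5 + 8×4 + 7×3 + 5×4 + 4×6 + 6×3 = 145
Vikram: 6×6 + 8×5 + 7×1 + 5×5 + 4×2 + 6×1 = 122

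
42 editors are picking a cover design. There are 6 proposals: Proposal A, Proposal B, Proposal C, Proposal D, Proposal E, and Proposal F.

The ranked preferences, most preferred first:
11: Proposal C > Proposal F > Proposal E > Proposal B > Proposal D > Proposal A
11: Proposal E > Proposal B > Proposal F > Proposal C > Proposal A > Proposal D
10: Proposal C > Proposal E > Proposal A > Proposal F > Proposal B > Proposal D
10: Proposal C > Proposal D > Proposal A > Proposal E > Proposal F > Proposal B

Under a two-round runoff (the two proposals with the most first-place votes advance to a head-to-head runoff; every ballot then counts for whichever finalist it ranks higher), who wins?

Round 1 first-place votes: Proposal A 0, Proposal B 0, Proposal C 31, Proposal D 0, Proposal E 11, Proposal F 0. Proposal C and Proposal E advance.
Runoff: Proposal C is ranked above Proposal E on 31 ballots, Proposal E above Proposal C on 11.

Proposal C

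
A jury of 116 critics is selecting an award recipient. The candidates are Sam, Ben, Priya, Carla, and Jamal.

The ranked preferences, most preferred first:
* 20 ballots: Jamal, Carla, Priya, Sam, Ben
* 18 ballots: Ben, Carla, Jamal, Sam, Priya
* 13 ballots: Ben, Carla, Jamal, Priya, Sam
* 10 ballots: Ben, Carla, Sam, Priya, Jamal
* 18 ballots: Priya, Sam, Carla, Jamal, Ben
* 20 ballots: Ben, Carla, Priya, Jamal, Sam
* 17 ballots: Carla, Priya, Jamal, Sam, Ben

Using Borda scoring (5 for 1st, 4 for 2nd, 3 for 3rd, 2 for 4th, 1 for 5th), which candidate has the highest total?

Sam: 20×2 + 18×2 + 13×1 + 10×3 + 18×4 + 20×1 + 17×2 = 245
Ben: 20×1 + 18×5 + 13×5 + 10×5 + 18×1 + 20×5 + 17×1 = 360
Priya: 20×3 + 18×1 + 13×2 + 10×2 + 18×5 + 20×3 + 17×4 = 342
Carla: 20×4 + 18×4 + 13×4 + 10×4 + 18×3 + 20×4 + 17×5 = 463
Jamal: 20×5 + 18×3 + 13×3 + 10×1 + 18×2 + 20×2 + 17×3 = 330

Carla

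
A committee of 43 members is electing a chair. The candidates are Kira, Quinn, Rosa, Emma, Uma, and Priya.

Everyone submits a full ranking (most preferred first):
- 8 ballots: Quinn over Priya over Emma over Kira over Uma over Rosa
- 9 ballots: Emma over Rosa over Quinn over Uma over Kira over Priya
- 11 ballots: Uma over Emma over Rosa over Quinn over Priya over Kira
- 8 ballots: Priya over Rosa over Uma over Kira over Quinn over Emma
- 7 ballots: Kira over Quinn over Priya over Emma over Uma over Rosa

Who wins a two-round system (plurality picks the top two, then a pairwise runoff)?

Emma

Round 1 first-place votes: Kira 7, Quinn 8, Rosa 0, Emma 9, Uma 11, Priya 8. Uma and Emma advance.
Runoff: Uma is ranked above Emma on 19 ballots, Emma above Uma on 24.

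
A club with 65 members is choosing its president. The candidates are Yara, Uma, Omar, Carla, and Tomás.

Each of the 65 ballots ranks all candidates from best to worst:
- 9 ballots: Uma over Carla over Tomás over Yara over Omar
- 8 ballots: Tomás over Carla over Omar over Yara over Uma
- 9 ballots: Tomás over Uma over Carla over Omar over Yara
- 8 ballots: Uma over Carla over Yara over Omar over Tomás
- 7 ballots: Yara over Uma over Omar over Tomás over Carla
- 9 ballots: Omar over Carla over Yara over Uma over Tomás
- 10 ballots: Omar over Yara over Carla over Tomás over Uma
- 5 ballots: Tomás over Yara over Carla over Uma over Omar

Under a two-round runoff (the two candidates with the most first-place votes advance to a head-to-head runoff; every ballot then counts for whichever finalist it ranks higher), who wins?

Round 1 first-place votes: Yara 7, Uma 17, Omar 19, Carla 0, Tomás 22. Tomás and Omar advance.
Runoff: Tomás is ranked above Omar on 31 ballots, Omar above Tomás on 34.

Omar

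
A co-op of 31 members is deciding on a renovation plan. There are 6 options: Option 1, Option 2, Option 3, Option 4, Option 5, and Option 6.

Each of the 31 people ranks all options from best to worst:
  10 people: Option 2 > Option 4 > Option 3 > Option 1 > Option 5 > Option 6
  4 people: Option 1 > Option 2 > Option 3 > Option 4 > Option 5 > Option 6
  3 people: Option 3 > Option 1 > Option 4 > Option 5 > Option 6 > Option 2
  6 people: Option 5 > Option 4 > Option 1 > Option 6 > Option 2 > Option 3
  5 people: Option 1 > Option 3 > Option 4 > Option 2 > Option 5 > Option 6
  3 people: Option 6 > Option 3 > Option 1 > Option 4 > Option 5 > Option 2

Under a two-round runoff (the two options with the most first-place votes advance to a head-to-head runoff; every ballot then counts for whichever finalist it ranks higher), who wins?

Round 1 first-place votes: Option 1 9, Option 2 10, Option 3 3, Option 4 0, Option 5 6, Option 6 3. Option 2 and Option 1 advance.
Runoff: Option 2 is ranked above Option 1 on 10 ballots, Option 1 above Option 2 on 21.

Option 1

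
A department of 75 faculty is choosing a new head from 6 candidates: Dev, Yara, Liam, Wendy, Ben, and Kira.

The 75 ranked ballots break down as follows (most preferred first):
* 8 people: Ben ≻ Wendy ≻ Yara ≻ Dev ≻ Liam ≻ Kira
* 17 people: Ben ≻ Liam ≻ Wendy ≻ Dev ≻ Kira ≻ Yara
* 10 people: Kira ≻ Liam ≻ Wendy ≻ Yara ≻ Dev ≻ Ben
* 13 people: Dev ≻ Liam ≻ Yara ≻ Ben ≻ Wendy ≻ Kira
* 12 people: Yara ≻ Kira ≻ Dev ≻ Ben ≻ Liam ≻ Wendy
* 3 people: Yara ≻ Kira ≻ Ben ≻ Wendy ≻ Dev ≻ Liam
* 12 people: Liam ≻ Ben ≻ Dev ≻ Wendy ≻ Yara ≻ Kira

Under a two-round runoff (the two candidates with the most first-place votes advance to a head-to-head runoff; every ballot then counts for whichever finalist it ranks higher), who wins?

Round 1 first-place votes: Dev 13, Yara 15, Liam 12, Wendy 0, Ben 25, Kira 10. Ben and Yara advance.
Runoff: Ben is ranked above Yara on 37 ballots, Yara above Ben on 38.

Yara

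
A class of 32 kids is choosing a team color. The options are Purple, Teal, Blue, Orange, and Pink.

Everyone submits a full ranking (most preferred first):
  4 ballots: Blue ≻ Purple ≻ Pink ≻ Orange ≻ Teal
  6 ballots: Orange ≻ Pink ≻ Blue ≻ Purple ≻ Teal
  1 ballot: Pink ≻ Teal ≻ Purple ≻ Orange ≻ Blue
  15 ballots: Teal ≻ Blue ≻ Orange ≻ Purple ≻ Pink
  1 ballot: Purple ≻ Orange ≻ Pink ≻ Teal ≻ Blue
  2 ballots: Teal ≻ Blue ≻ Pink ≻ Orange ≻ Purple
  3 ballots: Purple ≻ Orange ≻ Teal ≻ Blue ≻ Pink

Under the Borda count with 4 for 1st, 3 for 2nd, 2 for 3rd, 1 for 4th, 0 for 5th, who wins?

Purple: 4×3 + 6×1 + 1×2 + 15×1 + 1×4 + 2×0 + 3×4 = 51
Teal: 4×0 + 6×0 + 1×3 + 15×4 + 1×1 + 2×4 + 3×2 = 78
Blue: 4×4 + 6×2 + 1×0 + 15×3 + 1×0 + 2×3 + 3×1 = 82
Orange: 4×1 + 6×4 + 1×1 + 15×2 + 1×3 + 2×1 + 3×3 = 73
Pink: 4×2 + 6×3 + 1×4 + 15×0 + 1×2 + 2×2 + 3×0 = 36

Blue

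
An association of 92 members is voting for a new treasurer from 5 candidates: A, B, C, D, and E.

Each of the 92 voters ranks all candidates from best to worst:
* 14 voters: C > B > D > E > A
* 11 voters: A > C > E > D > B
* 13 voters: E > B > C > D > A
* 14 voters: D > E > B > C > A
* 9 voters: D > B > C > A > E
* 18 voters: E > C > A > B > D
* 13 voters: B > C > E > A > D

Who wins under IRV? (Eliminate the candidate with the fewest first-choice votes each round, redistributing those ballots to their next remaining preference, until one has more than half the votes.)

C

Round 1: A 11, B 13, C 14, D 23, E 31. A eliminated.
Round 2: B 13, C 25, D 23, E 31. B eliminated.
Round 3: C 38, D 23, E 31. D eliminated.
Round 4: C 47, E 45. C has a majority (≥47).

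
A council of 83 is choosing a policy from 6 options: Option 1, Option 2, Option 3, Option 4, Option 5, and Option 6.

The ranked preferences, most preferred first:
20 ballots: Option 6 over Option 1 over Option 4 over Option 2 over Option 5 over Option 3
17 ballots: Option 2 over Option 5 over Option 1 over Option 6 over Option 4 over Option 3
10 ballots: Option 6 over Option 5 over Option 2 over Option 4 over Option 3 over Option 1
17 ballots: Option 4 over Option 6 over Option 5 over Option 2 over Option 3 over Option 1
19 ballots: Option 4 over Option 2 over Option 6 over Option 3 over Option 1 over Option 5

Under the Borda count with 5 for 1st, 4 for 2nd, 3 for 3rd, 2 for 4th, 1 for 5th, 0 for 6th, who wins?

Option 6

Option 1: 20×4 + 17×3 + 10×0 + 17×0 + 19×1 = 150
Option 2: 20×2 + 17×5 + 10×3 + 17×2 + 19×4 = 265
Option 3: 20×0 + 17×0 + 10×1 + 17×1 + 19×2 = 65
Option 4: 20×3 + 17×1 + 10×2 + 17×5 + 19×5 = 277
Option 5: 20×1 + 17×4 + 10×4 + 17×3 + 19×0 = 179
Option 6: 20×5 + 17×2 + 10×5 + 17×4 + 19×3 = 309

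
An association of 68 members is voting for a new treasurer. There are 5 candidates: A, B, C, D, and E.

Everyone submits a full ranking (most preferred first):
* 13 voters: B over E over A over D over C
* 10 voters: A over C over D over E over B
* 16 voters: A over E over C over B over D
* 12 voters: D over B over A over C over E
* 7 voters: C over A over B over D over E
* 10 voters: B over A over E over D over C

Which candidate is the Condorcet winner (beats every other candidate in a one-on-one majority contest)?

B

B vs A: 35–33
B vs C: 35–33
B vs D: 46–22
B vs E: 42–26
B beats every other candidate.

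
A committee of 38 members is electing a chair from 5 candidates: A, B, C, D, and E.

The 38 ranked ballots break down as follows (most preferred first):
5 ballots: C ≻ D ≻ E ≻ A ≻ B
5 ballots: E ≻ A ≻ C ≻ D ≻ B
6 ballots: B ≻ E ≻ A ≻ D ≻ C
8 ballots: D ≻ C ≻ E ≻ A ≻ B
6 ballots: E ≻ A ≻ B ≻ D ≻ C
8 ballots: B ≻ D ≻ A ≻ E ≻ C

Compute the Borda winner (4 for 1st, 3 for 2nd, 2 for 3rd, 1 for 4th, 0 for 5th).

A: 5×1 + 5×3 + 6×2 + 8×1 + 6×3 + 8×2 = 74
B: 5×0 + 5×0 + 6×4 + 8×0 + 6×2 + 8×4 = 68
C: 5×4 + 5×2 + 6×0 + 8×3 + 6×0 + 8×0 = 54
D: 5×3 + 5×1 + 6×1 + 8×4 + 6×1 + 8×3 = 88
E: 5×2 + 5×4 + 6×3 + 8×2 + 6×4 + 8×1 = 96

E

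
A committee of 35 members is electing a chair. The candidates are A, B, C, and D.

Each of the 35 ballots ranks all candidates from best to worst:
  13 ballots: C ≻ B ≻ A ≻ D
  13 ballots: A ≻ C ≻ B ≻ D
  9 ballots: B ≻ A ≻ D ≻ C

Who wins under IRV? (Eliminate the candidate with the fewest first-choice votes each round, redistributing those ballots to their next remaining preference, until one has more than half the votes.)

A

Round 1: A 13, B 9, C 13, D 0. D eliminated.
Round 2: A 13, B 9, C 13. B eliminated.
Round 3: A 22, C 13. A has a majority (≥18).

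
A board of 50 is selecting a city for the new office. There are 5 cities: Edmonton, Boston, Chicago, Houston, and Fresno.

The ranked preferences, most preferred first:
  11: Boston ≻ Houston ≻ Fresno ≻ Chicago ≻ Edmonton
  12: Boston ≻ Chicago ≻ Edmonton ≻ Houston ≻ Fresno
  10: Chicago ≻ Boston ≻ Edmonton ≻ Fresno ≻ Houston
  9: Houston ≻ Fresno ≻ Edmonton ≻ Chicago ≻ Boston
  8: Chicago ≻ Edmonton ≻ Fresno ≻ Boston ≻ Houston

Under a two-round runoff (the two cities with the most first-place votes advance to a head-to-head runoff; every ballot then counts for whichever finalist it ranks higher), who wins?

Round 1 first-place votes: Edmonton 0, Boston 23, Chicago 18, Houston 9, Fresno 0. Boston and Chicago advance.
Runoff: Boston is ranked above Chicago on 23 ballots, Chicago above Boston on 27.

Chicago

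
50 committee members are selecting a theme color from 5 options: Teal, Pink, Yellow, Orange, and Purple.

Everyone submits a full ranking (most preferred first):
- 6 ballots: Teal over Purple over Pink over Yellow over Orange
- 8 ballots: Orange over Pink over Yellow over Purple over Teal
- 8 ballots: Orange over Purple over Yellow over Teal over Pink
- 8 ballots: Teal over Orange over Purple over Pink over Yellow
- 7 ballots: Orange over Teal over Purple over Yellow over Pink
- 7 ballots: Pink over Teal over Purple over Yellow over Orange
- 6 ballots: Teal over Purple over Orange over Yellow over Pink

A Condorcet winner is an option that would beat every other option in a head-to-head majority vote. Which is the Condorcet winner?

Teal vs Pink: 35–15
Teal vs Yellow: 34–16
Teal vs Orange: 27–23
Teal vs Purple: 34–16
Teal beats every other option.

Teal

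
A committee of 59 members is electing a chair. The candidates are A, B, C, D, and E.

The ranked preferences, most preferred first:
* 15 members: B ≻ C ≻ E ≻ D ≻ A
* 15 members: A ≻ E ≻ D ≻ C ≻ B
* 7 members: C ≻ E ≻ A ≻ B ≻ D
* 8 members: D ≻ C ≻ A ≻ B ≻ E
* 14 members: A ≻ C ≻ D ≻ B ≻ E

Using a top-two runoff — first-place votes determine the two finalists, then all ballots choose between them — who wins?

A

Round 1 first-place votes: A 29, B 15, C 7, D 8, E 0. A and B advance.
Runoff: A is ranked above B on 44 ballots, B above A on 15.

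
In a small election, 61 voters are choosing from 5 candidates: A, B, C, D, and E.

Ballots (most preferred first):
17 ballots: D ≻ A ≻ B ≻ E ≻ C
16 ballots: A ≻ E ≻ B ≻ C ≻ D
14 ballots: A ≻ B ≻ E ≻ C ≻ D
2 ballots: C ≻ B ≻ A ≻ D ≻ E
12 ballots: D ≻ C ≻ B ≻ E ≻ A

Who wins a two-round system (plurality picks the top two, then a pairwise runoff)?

Round 1 first-place votes: A 30, B 0, C 2, D 29, E 0. A and D advance.
Runoff: A is ranked above D on 32 ballots, D above A on 29.

A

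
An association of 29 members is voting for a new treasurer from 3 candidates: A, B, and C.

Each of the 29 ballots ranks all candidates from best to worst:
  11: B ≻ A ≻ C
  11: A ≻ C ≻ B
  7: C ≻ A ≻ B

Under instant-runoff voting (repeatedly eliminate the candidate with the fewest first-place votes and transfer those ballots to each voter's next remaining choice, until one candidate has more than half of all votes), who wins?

Round 1: A 11, B 11, C 7. C eliminated.
Round 2: A 18, B 11. A has a majority (≥15).

A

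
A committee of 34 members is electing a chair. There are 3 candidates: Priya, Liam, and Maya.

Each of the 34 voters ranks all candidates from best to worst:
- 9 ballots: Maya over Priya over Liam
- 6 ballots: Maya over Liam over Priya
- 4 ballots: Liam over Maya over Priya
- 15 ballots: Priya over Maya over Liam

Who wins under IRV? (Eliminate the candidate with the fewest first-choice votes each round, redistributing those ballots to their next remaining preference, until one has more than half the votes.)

Round 1: Priya 15, Liam 4, Maya 15. Liam eliminated.
Round 2: Priya 15, Maya 19. Maya has a majority (≥18).

Maya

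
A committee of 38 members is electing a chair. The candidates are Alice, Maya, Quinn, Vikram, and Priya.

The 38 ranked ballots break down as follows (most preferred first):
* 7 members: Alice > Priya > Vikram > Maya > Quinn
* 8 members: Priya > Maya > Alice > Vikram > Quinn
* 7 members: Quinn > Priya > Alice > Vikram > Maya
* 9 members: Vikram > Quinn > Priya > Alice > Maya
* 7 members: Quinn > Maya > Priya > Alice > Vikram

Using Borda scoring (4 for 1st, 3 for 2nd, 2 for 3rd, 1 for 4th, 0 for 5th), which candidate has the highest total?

Alice: 7×4 + 8×2 + 7×2 + 9×1 + 7×1 = 74
Maya: 7×1 + 8×3 + 7×0 + 9×0 + 7×3 = 52
Quinn: 7×0 + 8×0 + 7×4 + 9×3 + 7×4 = 83
Vikram: 7×2 + 8×1 + 7×1 + 9×4 + 7×0 = 65
Priya: 7×3 + 8×4 + 7×3 + 9×2 + 7×2 = 106

Priya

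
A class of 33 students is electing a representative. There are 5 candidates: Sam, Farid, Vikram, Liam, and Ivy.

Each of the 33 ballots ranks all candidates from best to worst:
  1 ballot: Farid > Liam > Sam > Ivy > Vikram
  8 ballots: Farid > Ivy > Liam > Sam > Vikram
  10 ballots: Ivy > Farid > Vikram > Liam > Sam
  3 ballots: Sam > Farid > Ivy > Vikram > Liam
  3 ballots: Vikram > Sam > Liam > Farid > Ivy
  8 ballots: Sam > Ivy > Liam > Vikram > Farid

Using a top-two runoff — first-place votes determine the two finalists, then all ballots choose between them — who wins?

Ivy

Round 1 first-place votes: Sam 11, Farid 9, Vikram 3, Liam 0, Ivy 10. Sam and Ivy advance.
Runoff: Sam is ranked above Ivy on 15 ballots, Ivy above Sam on 18.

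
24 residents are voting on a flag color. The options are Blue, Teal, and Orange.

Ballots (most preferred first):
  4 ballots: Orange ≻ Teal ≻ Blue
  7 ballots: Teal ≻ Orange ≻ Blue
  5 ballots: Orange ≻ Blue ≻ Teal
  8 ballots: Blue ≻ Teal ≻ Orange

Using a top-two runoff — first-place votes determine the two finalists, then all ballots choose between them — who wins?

Round 1 first-place votes: Blue 8, Teal 7, Orange 9. Orange and Blue advance.
Runoff: Orange is ranked above Blue on 16 ballots, Blue above Orange on 8.

Orange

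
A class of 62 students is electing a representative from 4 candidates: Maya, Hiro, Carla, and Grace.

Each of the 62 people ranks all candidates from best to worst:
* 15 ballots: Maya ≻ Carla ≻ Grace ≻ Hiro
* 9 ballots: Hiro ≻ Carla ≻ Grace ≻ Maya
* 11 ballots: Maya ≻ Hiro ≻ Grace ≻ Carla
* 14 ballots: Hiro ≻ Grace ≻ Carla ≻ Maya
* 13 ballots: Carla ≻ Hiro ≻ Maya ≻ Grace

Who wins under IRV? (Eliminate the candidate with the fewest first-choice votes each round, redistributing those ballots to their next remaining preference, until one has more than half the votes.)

Round 1: Maya 26, Hiro 23, Carla 13, Grace 0. Grace eliminated.
Round 2: Maya 26, Hiro 23, Carla 13. Carla eliminated.
Round 3: Maya 26, Hiro 36. Hiro has a majority (≥32).

Hiro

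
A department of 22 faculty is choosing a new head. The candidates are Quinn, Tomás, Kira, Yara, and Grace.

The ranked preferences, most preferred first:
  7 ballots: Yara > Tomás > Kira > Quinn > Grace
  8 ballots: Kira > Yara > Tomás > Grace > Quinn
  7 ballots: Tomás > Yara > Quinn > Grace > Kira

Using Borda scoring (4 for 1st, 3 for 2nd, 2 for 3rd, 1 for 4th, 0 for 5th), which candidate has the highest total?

Quinn: 7×1 + 8×0 + 7×2 = 21
Tomás: 7×3 + 8×2 + 7×4 = 65
Kira: 7×2 + 8×4 + 7×0 = 46
Yara: 7×4 + 8×3 + 7×3 = 73
Grace: 7×0 + 8×1 + 7×1 = 15

Yara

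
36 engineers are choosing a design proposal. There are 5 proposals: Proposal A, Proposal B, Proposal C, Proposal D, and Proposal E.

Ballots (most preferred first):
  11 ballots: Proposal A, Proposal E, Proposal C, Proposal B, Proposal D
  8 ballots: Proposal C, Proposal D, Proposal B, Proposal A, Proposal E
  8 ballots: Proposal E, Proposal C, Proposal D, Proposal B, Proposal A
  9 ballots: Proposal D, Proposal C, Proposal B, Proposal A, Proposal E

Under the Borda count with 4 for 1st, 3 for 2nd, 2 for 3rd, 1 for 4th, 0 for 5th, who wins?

Proposal C

Proposal A: 11×4 + 8×1 + 8×0 + 9×1 = 61
Proposal B: 11×1 + 8×2 + 8×1 + 9×2 = 53
Proposal C: 11×2 + 8×4 + 8×3 + 9×3 = 105
Proposal D: 11×0 + 8×3 + 8×2 + 9×4 = 76
Proposal E: 11×3 + 8×0 + 8×4 + 9×0 = 65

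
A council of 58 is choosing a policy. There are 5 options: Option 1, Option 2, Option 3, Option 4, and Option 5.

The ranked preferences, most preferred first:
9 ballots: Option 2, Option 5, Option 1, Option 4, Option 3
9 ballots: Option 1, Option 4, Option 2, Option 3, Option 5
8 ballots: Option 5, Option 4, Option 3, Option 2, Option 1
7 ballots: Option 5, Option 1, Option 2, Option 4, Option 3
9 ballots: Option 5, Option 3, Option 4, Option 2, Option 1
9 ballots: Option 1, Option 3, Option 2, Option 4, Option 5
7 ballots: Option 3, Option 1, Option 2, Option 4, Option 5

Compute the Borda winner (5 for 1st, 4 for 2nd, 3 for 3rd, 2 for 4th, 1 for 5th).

Option 1

Option 1: 9×3 + 9×5 + 8×1 + 7×4 + 9×1 + 9×5 + 7×4 = 190
Option 2: 9×5 + 9×3 + 8×2 + 7×3 + 9×2 + 9×3 + 7×3 = 175
Option 3: 9×1 + 9×2 + 8×3 + 7×1 + 9×4 + 9×4 + 7×5 = 165
Option 4: 9×2 + 9×4 + 8×4 + 7×2 + 9×3 + 9×2 + 7×2 = 159
Option 5: 9×4 + 9×1 + 8×5 + 7×5 + 9×5 + 9×1 + 7×1 = 181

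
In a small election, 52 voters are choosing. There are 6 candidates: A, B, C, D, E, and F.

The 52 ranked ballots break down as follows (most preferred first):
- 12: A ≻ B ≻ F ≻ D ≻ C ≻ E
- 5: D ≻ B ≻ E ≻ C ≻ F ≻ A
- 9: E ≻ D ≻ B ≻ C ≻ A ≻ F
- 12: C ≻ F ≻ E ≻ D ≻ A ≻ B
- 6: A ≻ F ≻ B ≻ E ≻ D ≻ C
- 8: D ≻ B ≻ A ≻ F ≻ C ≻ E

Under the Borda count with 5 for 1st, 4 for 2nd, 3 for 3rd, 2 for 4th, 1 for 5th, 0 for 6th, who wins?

D

A: 12×5 + 5×0 + 9×1 + 12×1 + 6×5 + 8×3 = 135
B: 12×4 + 5×4 + 9×3 + 12×0 + 6×3 + 8×4 = 145
C: 12×1 + 5×2 + 9×2 + 12×5 + 6×0 + 8×1 = 108
D: 12×2 + 5×5 + 9×4 + 12×2 + 6×1 + 8×5 = 155
E: 12×0 + 5×3 + 9×5 + 12×3 + 6×2 + 8×0 = 108
F: 12×3 + 5×1 + 9×0 + 12×4 + 6×4 + 8×2 = 129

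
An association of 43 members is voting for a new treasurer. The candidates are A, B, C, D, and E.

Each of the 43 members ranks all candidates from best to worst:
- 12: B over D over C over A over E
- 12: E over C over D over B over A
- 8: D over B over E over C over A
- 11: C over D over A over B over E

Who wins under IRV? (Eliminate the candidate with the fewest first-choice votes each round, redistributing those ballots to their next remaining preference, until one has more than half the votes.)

B

Round 1: A 0, B 12, C 11, D 8, E 12. A eliminated.
Round 2: B 12, C 11, D 8, E 12. D eliminated.
Round 3: B 20, C 11, E 12. C eliminated.
Round 4: B 31, E 12. B has a majority (≥22).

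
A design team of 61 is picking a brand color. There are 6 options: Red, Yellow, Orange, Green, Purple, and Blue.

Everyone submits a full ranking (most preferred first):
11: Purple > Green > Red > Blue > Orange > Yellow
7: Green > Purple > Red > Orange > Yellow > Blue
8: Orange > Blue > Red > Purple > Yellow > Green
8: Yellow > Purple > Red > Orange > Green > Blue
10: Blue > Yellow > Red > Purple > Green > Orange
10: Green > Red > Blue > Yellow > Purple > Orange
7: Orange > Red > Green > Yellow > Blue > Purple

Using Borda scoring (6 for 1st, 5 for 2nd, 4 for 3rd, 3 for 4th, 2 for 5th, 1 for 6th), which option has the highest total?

Red: 11×4 + 7×4 + 8×4 + 8×4 + 10×4 + 10×5 + 7×5 = 261
Yellow: 11×1 + 7×2 + 8×2 + 8×6 + 10×5 + 10×3 + 7×3 = 190
Orange: 11×2 + 7×3 + 8×6 + 8×3 + 10×1 + 10×1 + 7×6 = 177
Green: 11×5 + 7×6 + 8×1 + 8×2 + 10×2 + 10×6 + 7×4 = 229
Purple: 11×6 + 7×5 + 8×3 + 8×5 + 10×3 + 10×2 + 7×1 = 222
Blue: 11×3 + 7×1 + 8×5 + 8×1 + 10×6 + 10×4 + 7×2 = 202

Red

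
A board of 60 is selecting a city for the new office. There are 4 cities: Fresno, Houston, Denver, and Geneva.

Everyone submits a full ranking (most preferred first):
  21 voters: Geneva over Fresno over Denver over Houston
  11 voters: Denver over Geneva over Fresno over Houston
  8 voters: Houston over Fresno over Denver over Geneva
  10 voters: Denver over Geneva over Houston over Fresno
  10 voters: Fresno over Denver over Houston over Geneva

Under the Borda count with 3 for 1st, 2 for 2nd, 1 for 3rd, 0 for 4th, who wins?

Denver

Fresno: 21×2 + 11×1 + 8×2 + 10×0 + 10×3 = 99
Houston: 21×0 + 11×0 + 8×3 + 10×1 + 10×1 = 44
Denver: 21×1 + 11×3 + 8×1 + 10×3 + 10×2 = 112
Geneva: 21×3 + 11×2 + 8×0 + 10×2 + 10×0 = 105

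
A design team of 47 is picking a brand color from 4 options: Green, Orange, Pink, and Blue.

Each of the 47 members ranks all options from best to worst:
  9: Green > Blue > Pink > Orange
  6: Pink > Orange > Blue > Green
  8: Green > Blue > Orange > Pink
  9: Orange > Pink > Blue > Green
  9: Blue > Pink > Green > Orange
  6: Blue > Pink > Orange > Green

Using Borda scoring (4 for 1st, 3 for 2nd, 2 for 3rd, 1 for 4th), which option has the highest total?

Blue

Green: 9×4 + 6×1 + 8×4 + 9×1 + 9×2 + 6×1 = 107
Orange: 9×1 + 6×3 + 8×2 + 9×4 + 9×1 + 6×2 = 100
Pink: 9×2 + 6×4 + 8×1 + 9×3 + 9×3 + 6×3 = 122
Blue: 9×3 + 6×2 + 8×3 + 9×2 + 9×4 + 6×4 = 141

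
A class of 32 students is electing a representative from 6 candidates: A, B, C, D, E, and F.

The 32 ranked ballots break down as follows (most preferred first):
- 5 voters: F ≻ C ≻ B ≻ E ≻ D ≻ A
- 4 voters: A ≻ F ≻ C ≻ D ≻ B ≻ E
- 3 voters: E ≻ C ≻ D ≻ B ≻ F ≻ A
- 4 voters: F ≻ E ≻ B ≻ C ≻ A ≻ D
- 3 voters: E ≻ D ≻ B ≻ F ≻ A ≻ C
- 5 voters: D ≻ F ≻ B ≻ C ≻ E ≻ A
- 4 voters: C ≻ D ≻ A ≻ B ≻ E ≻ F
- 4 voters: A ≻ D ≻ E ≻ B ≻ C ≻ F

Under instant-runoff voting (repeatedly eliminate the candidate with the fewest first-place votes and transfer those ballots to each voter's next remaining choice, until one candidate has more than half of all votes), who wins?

D

Round 1: A 8, B 0, C 4, D 5, E 6, F 9. B eliminated.
Round 2: A 8, C 4, D 5, E 6, F 9. C eliminated.
Round 3: A 8, D 9, E 6, F 9. E eliminated.
Round 4: A 8, D 15, F 9. A eliminated.
Round 5: D 19, F 13. D has a majority (≥17).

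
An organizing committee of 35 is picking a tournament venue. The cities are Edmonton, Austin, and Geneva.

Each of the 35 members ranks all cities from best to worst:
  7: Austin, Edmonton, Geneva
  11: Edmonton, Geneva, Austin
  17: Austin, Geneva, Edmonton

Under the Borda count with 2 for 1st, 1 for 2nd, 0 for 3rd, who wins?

Edmonton: 7×1 + 11×2 + 17×0 = 29
Austin: 7×2 + 11×0 + 17×2 = 48
Geneva: 7×0 + 11×1 + 17×1 = 28

Austin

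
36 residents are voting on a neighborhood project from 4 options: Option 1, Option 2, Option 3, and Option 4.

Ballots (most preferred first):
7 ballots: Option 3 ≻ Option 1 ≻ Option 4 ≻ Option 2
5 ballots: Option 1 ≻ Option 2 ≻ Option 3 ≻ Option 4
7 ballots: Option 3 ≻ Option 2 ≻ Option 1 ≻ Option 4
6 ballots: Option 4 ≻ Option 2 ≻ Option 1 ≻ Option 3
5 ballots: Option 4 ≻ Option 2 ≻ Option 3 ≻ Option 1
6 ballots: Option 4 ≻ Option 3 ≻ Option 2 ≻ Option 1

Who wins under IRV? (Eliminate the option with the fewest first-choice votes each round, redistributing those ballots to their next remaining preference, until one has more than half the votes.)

Round 1: Option 1 5, Option 2 0, Option 3 14, Option 4 17. Option 2 eliminated.
Round 2: Option 1 5, Option 3 14, Option 4 17. Option 1 eliminated.
Round 3: Option 3 19, Option 4 17. Option 3 has a majority (≥19).

Option 3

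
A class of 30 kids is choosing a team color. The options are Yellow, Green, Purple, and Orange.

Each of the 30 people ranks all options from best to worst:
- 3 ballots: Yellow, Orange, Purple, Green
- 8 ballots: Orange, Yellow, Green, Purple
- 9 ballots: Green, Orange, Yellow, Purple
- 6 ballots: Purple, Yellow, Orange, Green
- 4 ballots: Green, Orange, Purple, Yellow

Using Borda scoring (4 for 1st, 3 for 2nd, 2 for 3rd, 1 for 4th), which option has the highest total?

Orange

Yellow: 3×4 + 8×3 + 9×2 + 6×3 + 4×1 = 76
Green: 3×1 + 8×2 + 9×4 + 6×1 + 4×4 = 77
Purple: 3×2 + 8×1 + 9×1 + 6×4 + 4×2 = 55
Orange: 3×3 + 8×4 + 9×3 + 6×2 + 4×3 = 92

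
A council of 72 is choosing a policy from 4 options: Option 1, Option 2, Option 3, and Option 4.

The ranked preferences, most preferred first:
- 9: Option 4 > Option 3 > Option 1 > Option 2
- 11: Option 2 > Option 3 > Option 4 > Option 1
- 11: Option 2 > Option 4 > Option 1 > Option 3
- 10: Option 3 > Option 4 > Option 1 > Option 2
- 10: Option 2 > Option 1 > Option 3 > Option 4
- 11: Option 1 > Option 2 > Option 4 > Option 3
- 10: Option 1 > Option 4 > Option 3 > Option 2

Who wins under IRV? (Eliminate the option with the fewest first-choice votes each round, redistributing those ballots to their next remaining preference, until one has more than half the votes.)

Option 1

Round 1: Option 1 21, Option 2 32, Option 3 10, Option 4 9. Option 4 eliminated.
Round 2: Option 1 21, Option 2 32, Option 3 19. Option 3 eliminated.
Round 3: Option 1 40, Option 2 32. Option 1 has a majority (≥37).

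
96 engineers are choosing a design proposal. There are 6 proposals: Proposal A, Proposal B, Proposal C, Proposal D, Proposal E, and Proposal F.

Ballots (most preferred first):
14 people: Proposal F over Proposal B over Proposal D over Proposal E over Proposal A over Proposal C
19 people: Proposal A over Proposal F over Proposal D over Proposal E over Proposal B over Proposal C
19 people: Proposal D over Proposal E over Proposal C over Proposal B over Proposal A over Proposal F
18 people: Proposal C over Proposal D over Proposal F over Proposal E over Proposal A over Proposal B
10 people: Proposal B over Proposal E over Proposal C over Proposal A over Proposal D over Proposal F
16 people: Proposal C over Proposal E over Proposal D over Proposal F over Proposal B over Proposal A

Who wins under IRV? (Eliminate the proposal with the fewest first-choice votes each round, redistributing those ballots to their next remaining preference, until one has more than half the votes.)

Proposal D

Round 1: Proposal A 19, Proposal B 10, Proposal C 34, Proposal D 19, Proposal E 0, Proposal F 14. Proposal E eliminated.
Round 2: Proposal A 19, Proposal B 10, Proposal C 34, Proposal D 19, Proposal F 14. Proposal B eliminated.
Round 3: Proposal A 19, Proposal C 44, Proposal D 19, Proposal F 14. Proposal F eliminated.
Round 4: Proposal A 19, Proposal C 44, Proposal D 33. Proposal A eliminated.
Round 5: Proposal C 44, Proposal D 52. Proposal D has a majority (≥49).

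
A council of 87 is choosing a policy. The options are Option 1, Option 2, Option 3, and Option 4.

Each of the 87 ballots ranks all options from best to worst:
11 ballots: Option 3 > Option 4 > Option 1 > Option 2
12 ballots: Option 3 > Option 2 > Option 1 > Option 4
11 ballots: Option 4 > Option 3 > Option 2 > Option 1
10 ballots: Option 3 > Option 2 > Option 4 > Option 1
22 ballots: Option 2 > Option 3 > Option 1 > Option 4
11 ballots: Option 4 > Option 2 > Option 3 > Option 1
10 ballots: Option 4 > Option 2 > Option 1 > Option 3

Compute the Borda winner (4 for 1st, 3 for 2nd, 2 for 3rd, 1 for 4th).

Option 3

Option 1: 11×2 + 12×2 + 11×1 + 10×1 + 22×2 + 11×1 + 10×2 = 142
Option 2: 11×1 + 12×3 + 11×2 + 10×3 + 22×4 + 11×3 + 10×3 = 250
Option 3: 11×4 + 12×4 + 11×3 + 10×4 + 22×3 + 11×2 + 10×1 = 263
Option 4: 11×3 + 12×1 + 11×4 + 10×2 + 22×1 + 11×4 + 10×4 = 215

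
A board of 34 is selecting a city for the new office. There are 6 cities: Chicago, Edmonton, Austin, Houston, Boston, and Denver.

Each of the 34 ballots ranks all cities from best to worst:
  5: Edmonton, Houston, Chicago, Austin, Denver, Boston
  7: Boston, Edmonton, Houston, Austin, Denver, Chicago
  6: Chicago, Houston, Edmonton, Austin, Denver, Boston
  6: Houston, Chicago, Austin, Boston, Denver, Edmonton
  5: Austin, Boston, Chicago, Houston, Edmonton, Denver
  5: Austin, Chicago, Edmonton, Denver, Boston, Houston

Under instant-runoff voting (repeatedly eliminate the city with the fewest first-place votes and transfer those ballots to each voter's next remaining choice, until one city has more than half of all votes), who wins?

Houston

Round 1: Chicago 6, Edmonton 5, Austin 10, Houston 6, Boston 7, Denver 0. Denver eliminated.
Round 2: Chicago 6, Edmonton 5, Austin 10, Houston 6, Boston 7. Edmonton eliminated.
Round 3: Chicago 6, Austin 10, Houston 11, Boston 7. Chicago eliminated.
Round 4: Austin 10, Houston 17, Boston 7. Boston eliminated.
Round 5: Austin 10, Houston 24. Houston has a majority (≥18).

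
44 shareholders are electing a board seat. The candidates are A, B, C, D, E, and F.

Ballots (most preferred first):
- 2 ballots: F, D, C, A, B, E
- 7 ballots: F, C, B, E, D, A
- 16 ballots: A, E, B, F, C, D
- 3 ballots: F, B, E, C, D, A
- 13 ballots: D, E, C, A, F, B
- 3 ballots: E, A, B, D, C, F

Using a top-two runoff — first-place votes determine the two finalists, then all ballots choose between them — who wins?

Round 1 first-place votes: A 16, B 0, C 0, D 13, E 3, F 12. A and D advance.
Runoff: A is ranked above D on 19 ballots, D above A on 25.

D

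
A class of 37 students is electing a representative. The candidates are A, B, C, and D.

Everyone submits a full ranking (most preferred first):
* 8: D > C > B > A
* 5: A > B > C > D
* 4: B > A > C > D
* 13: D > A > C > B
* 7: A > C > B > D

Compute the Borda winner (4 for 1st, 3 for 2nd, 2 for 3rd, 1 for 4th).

A

A: 8×1 + 5×4 + 4×3 + 13×3 + 7×4 = 107
B: 8×2 + 5×3 + 4×4 + 13×1 + 7×2 = 74
C: 8×3 + 5×2 + 4×2 + 13×2 + 7×3 = 89
D: 8×4 + 5×1 + 4×1 + 13×4 + 7×1 = 100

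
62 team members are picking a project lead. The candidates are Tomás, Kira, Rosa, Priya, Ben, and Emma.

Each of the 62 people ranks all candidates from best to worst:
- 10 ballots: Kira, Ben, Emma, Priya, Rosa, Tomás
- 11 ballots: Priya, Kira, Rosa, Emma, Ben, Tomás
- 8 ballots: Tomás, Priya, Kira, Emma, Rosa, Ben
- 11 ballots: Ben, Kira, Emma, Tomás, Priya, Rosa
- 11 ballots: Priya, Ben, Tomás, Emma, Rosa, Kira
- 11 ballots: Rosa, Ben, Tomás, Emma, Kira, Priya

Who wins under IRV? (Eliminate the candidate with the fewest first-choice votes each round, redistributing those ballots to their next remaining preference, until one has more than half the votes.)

Ben

Round 1: Tomás 8, Kira 10, Rosa 11, Priya 22, Ben 11, Emma 0. Emma eliminated.
Round 2: Tomás 8, Kira 10, Rosa 11, Priya 22, Ben 11. Tomás eliminated.
Round 3: Kira 10, Rosa 11, Priya 30, Ben 11. Kira eliminated.
Round 4: Rosa 11, Priya 30, Ben 21. Rosa eliminated.
Round 5: Priya 30, Ben 32. Ben has a majority (≥32).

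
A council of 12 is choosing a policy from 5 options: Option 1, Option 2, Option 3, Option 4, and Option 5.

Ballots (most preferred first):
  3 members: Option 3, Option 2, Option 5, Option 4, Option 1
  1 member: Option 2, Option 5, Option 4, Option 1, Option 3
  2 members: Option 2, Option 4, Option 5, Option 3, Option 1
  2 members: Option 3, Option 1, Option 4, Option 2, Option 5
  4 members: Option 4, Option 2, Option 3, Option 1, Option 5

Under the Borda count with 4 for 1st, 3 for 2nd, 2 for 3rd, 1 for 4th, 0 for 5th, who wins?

Option 1: 3×0 + 1×1 + 2×0 + 2×3 + 4×1 = 11
Option 2: 3×3 + 1×4 + 2×4 + 2×1 + 4×3 = 35
Option 3: 3×4 + 1×0 + 2×1 + 2×4 + 4×2 = 30
Option 4: 3×1 + 1×2 + 2×3 + 2×2 + 4×4 = 31
Option 5: 3×2 + 1×3 + 2×2 + 2×0 + 4×0 = 13

Option 2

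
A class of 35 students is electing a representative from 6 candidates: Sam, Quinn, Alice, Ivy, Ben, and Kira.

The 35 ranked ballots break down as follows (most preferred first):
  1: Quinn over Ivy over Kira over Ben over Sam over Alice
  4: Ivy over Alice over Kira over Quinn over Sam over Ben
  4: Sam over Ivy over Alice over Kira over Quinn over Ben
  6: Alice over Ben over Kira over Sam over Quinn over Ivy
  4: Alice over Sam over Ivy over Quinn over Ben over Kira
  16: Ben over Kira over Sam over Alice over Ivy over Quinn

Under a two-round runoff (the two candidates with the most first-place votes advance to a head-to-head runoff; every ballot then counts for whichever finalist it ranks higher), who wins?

Alice

Round 1 first-place votes: Sam 4, Quinn 1, Alice 10, Ivy 4, Ben 16, Kira 0. Ben and Alice advance.
Runoff: Ben is ranked above Alice on 17 ballots, Alice above Ben on 18.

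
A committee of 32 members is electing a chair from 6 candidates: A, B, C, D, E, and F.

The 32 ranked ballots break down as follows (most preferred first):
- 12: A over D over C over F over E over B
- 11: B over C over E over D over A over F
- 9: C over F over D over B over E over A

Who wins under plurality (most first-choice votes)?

A

First-place votes: A 12, B 11, C 9, D 0, E 0, F 0.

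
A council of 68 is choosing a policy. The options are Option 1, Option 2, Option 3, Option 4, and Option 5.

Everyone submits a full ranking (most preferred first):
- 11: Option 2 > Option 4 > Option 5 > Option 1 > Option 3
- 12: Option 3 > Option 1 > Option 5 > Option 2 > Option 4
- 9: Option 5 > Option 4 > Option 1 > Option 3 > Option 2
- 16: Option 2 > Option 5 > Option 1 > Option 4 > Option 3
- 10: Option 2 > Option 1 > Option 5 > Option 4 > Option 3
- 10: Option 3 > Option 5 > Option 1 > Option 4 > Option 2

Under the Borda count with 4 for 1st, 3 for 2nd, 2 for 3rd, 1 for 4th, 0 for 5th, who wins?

Option 1: 11×1 + 12×3 + 9×2 + 16×2 + 10×3 + 10×2 = 147
Option 2: 11×4 + 12×1 + 9×0 + 16×4 + 10×4 + 10×0 = 160
Option 3: 11×0 + 12×4 + 9×1 + 16×0 + 10×0 + 10×4 = 97
Option 4: 11×3 + 12×0 + 9×3 + 16×1 + 10×1 + 10×1 = 96
Option 5: 11×2 + 12×2 + 9×4 + 16×3 + 10×2 + 10×3 = 180

Option 5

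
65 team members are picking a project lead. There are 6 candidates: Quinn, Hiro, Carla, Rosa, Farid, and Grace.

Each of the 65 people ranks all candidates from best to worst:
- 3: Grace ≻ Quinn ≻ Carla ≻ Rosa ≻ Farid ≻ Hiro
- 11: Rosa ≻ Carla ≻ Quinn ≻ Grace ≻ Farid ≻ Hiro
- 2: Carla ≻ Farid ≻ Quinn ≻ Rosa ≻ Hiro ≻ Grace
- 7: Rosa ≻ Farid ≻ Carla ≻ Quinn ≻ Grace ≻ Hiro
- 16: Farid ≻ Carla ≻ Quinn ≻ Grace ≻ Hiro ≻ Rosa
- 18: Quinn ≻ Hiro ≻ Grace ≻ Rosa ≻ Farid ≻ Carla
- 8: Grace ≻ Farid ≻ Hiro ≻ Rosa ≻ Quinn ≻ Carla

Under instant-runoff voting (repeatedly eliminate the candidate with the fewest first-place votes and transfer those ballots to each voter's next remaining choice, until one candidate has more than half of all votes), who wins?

Round 1: Quinn 18, Hiro 0, Carla 2, Rosa 18, Farid 16, Grace 11. Hiro eliminated.
Round 2: Quinn 18, Carla 2, Rosa 18, Farid 16, Grace 11. Carla eliminated.
Round 3: Quinn 18, Rosa 18, Farid 18, Grace 11. Grace eliminated.
Round 4: Quinn 21, Rosa 18, Farid 26. Rosa eliminated.
Round 5: Quinn 32, Farid 33. Farid has a majority (≥33).

Farid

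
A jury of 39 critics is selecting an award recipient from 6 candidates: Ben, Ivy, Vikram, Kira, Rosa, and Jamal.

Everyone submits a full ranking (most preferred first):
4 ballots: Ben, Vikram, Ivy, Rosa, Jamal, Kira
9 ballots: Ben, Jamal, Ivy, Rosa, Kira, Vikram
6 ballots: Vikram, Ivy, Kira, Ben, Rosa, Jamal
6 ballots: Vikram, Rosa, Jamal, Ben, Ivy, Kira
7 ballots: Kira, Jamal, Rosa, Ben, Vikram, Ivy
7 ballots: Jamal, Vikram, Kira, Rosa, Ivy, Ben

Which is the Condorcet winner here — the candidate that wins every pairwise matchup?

Jamal

Jamal vs Ben: 20–19
Jamal vs Ivy: 29–10
Jamal vs Vikram: 23–16
Jamal vs Kira: 26–13
Jamal vs Rosa: 23–16
Jamal beats every other candidate.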